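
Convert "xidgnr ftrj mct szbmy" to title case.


Input string: 'xidgnr ftrj mct szbmy'
Operation: capitalize first letter of each word
Word transformations: 'xidgnr'->'Xidgnr', 'ftrj'->'Ftrj', 'mct'->'Mct', 'szbmy'->'Szbmy'
Result: Xidgnr Ftrj Mct Szbmy


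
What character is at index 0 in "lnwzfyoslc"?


Input string: 'lnwzfyoslc'
Operation: get character at index 0
Index mapping: s[0]='l'
Result: 'l'


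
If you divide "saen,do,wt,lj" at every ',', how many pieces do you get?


Input string: 'saen,do,wt,lj'
Delimiter: ','
Split result: 'saen', 'do', 'wt', 'lj'
Number of parts: 4


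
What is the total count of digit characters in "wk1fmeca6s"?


Input string: 'wk1fmeca6s'
Operation: count digit characters (0-9)
Scan: 'w', 'k', '1'(digit), 'f', 'm', 'e', 'c', 'a', '6'(digit), 's'
Digits found: 2
Result: 2


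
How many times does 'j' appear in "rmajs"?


Input string: 'rmajs'
Target character: 'j'
Scan each position: s[3]='j'
Matches found at indices: 3
Total: 1


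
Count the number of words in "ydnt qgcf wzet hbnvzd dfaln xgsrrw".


Input string: 'ydnt qgcf wzet hbnvzd dfaln xgsrrw'
Operation: split by spaces
Words found: 'ydnt', 'qgcf', 'wzet', 'hbnvzd', 'dfaln', 'xgsrrw'
Word count: 6


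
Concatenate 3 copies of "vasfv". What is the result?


Input string: 'vasfv'
Operation: repeat 3 times
Concatenation: 'vasfv' + 'vasfv' + 'vasfv'
Result: vasfvvasfvvasfv


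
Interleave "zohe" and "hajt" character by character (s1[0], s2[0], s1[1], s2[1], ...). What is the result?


String 1: 'zohe'
String 2: 'hajt'
Operation: alternate characters
Pairs: 'z'+'h', 'o'+'a', 'h'+'j', 'e'+'t'
Result: zhoahjet


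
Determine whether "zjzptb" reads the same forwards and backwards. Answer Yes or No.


Input string: 'zjzptb'
Reversed: 'btpzjz'
Compare pairs: s[0]='z' vs s[5]='b' (mismatch), s[1]='j' vs s[4]='t' (mismatch), s[2]='z' vs s[3]='p' (mismatch)
Palindrome: No


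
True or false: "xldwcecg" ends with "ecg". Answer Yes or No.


Input string: 'xldwcecg'
Suffix to check: 'ecg'
Last 3 characters of input: 'ecg'
Match: True
Result: Yes


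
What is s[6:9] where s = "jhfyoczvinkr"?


Input string: 'jhfyoczvinkr'
Operation: slice [6:9]
Extract characters: s[6]='z', s[7]='v', s[8]='i'
Result: zvi


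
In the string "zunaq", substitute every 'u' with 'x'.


Input string: 'zunaq'
Operation: replace 'u' with 'x'
Positions of 'u': 1
After replacement: zxnaq


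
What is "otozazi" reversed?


Input string: 'otozazi'
Operation: reverse character order
Original order: 'o' -> 't' -> 'o' -> 'z' -> 'a' -> 'z' -> 'i'
Reversed order: 'i' -> 'z' -> 'a' -> 'z' -> 'o' -> 't' -> 'o'
Result: izazoto


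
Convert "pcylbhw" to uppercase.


Input string: 'pcylbhw'
Operation: convert each letter to uppercase
Mapping: 'p'->'P', 'c'->'C', 'y'->'Y', 'l'->'L', 'b'->'B', 'h'->'H', 'w'->'W'
Result: PCYLBHW


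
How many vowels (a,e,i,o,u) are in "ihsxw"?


Input string: 'ihsxw'
Operation: count vowels (a, e, i, o, u)
Scan: s[0]='i' (vowel), s[1]='h', s[2]='s', s[3]='x', s[4]='w'
Vowels found: 1
Result: 1


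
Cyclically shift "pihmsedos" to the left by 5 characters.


Input: 'pihmsedos', shift = 5
Operation: split at index 5 and swap parts
Front part s[0:5] = 'pihms'
Back part s[5:] = 'edos'
Rotated = back + front = 'edos' + 'pihms'
Result: edospihms


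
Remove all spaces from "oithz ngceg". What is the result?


Input string: 'oithz ngceg'
Operation: remove all spaces
Words: 'oithz', 'ngceg'
Join without spaces: oithzngceg


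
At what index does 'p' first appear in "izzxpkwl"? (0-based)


Input string: 'izzxpkwl'
Target: 'p'
Scanning left to right: s[0]='i', s[1]='z', s[2]='z', s[3]='x', s[4]='p'
First match at index: 4


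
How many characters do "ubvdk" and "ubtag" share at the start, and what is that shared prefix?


String 1: 'ubvdk'
String 2: 'ubtag'
Compare position by position:
pos 0: 'u' vs 'u' match
pos 1: 'b' vs 'b' match
pos 2: 'v' vs 't' differ -> stop
Longest common prefix: "ub" (length 2)


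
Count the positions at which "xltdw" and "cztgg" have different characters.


String 1: 'xltdw'
String 2: 'cztgg'
Compare each position: pos 0: 'x'!='c', pos 1: 'l'!='z', pos 2: 't'=='t', pos 3: 'd'!='g', pos 4: 'w'!='g'
Differing positions: 4
Hamming distance: 4


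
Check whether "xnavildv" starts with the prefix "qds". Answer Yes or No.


Input string: 'xnavildv'
Prefix to check: 'qds'
First 3 characters of input: 'xna'
Match: False
Result: No


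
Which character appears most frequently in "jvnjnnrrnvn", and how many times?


Input: 'jvnjnnrrnvn'
Operation: tally each character
Counts: 'j':2, 'n':5, 'r':2, 'v':2
Maximum: 'n' appears 5 times


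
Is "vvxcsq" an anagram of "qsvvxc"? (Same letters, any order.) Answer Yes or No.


String 1: 'qsvvxc' -> sorted: 'cqsvvx'
String 2: 'vvxcsq' -> sorted: 'cqsvvx'
Compare sorted forms: 'cqsvvx' == 'cqsvvx'
Anagram: Yes


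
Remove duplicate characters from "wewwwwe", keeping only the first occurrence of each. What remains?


Input: 'wewwwwe'
Operation: keep first occurrence of each character
Scan: s[0]='w' new -> keep; s[1]='e' new -> keep; s[2]='w' seen -> skip; s[3]='w' seen -> skip; s[4]='w' seen -> skip; s[5]='w' seen -> skip; s[6]='e' seen -> skip
Result: we


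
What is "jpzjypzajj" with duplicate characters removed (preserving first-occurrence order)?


Input: 'jpzjypzajj'
Operation: keep first occurrence of each character
Scan: s[0]='j' new -> keep; s[1]='p' new -> keep; s[2]='z' new -> keep; s[3]='j' seen -> skip; s[4]='y' new -> keep; s[5]='p' seen -> skip; s[6]='z' seen -> skip; s[7]='a' new -> keep; s[8]='j' seen -> skip; s[9]='j' seen -> skip
Result: jpzya


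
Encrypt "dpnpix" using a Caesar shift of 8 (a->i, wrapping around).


Input: 'dpnpix', shift = 8
Operation: for each letter, (position + 8) mod 26
Mapping: 'd'(3+8=11)->'l', 'p'(15+8=23)->'x', 'n'(13+8=21)->'v', 'p'(15+8=23)->'x', 'i'(8+8=16)->'q', 'x'(23+8=31, 31 mod 26=5)->'f'
Result: lxvxqf


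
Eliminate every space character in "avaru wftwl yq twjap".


Input string: 'avaru wftwl yq twjap'
Operation: remove all spaces
Words: 'avaru', 'wftwl', 'yq', 'twjap'
Join without spaces: avaruwftwlyqtwjap


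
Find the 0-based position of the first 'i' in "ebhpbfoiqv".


Input string: 'ebhpbfoiqv'
Target: 'i'
Scanning left to right: s[0]='e', s[1]='b', s[2]='h', s[3]='p', s[4]='b', s[5]='f', s[6]='o', s[7]='i'
First match at index: 7


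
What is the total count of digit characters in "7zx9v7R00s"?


Input string: '7zx9v7R00s'
Operation: count digit characters (0-9)
Scan: '7'(digit), 'z', 'x', '9'(digit), 'v', '7'(digit), 'R', '0'(digit), '0'(digit), 's'
Digits found: 5
Result: 5


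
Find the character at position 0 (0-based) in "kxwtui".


Input string: 'kxwtui'
Operation: get character at index 0
Index mapping: s[0]='k'
Result: 'k'


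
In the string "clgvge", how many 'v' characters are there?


Input string: 'clgvge'
Target character: 'v'
Scan each position: s[3]='v'
Matches found at indices: 3
Total: 1


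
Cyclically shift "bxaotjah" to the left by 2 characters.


Input: 'bxaotjah', shift = 2
Operation: split at index 2 and swap parts
Front part s[0:2] = 'bx'
Back part s[2:] = 'aotjah'
Rotated = back + front = 'aotjah' + 'bx'
Result: aotjahbx


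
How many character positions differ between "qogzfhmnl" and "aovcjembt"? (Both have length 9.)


String 1: 'qogzfhmnl'
String 2: 'aovcjembt'
Compare each position: pos 0: 'q'!='a', pos 1: 'o'=='o', pos 2: 'g'!='v', pos 3: 'z'!='c', pos 4: 'f'!='j', pos 5: 'h'!='e', pos 6: 'm'=='m', pos 7: 'n'!='b', pos 8: 'l'!='t'
Differing positions: 7
Hamming distance: 7


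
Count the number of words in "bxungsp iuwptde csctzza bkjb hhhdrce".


Input string: 'bxungsp iuwptde csctzza bkjb hhhdrce'
Operation: split by spaces
Words found: 'bxungsp', 'iuwptde', 'csctzza', 'bkjb', 'hhhdrce'
Word count: 5


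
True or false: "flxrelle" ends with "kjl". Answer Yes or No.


Input string: 'flxrelle'
Suffix to check: 'kjl'
Last 3 characters of input: 'lle'
Match: False
Result: No


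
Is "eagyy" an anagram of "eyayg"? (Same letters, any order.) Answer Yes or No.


String 1: 'eyayg' -> sorted: 'aegyy'
String 2: 'eagyy' -> sorted: 'aegyy'
Compare sorted forms: 'aegyy' == 'aegyy'
Anagram: Yes


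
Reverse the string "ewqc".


Input string: 'ewqc'
Operation: reverse character order
Original order: 'e' -> 'w' -> 'q' -> 'c'
Reversed order: 'c' -> 'q' -> 'w' -> 'e'
Result: cqwe


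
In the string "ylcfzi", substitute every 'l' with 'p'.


Input string: 'ylcfzi'
Operation: replace 'l' with 'p'
Positions of 'l': 1
After replacement: ypcfzi


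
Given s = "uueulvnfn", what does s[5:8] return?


Input string: 'uueulvnfn'
Operation: slice [5:8]
Extract characters: s[5]='v', s[6]='n', s[7]='f'
Result: vnf


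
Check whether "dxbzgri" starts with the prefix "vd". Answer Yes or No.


Input string: 'dxbzgri'
Prefix to check: 'vd'
First 2 characters of input: 'dx'
Match: False
Result: No


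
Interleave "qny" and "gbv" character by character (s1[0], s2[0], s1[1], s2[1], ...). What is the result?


String 1: 'qny'
String 2: 'gbv'
Operation: alternate characters
Pairs: 'q'+'g', 'n'+'b', 'y'+'v'
Result: qgnbyv


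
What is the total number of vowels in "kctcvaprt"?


Input string: 'kctcvaprt'
Operation: count vowels (a, e, i, o, u)
Scan: s[0]='k', s[1]='c', s[2]='t', s[3]='c', s[4]='v', s[5]='a' (vowel), s[6]='p', s[7]='r', s[8]='t'
Vowels found: 1
Result: 1


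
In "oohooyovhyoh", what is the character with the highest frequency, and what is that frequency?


Input: 'oohooyovhyoh'
Operation: tally each character
Counts: 'h':3, 'o':6, 'v':1, 'y':2
Maximum: 'o' appears 6 times


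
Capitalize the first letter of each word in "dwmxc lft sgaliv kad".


Input string: 'dwmxc lft sgaliv kad'
Operation: capitalize first letter of each word
Word transformations: 'dwmxc'->'Dwmxc', 'lft'->'Lft', 'sgaliv'->'Sgaliv', 'kad'->'Kad'
Result: Dwmxc Lft Sgaliv Kad


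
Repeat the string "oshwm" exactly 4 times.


Input string: 'oshwm'
Operation: repeat 4 times
Concatenation: 'oshwm' + 'oshwm' + 'oshwm' + 'oshwm'
Result: oshwmoshwmoshwmoshwm


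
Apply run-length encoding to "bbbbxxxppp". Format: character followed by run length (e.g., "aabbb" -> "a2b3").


Input: 'bbbbxxxppp'
Operation: identify consecutive runs
Runs: 'bbbb' -> b4, 'xxx' -> x3, 'ppp' -> p3
Encoded: b4x3p3


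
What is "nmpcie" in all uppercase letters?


Input string: 'nmpcie'
Operation: convert each letter to uppercase
Mapping: 'n'->'N', 'm'->'M', 'p'->'P', 'c'->'C', 'i'->'I', 'e'->'E'
Result: NMPCIE


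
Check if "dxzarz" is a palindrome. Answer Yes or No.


Input string: 'dxzarz'
Reversed: 'zrazxd'
Compare pairs: s[0]='d' vs s[5]='z' (mismatch), s[1]='x' vs s[4]='r' (mismatch), s[2]='z' vs s[3]='a' (mismatch)
Palindrome: No


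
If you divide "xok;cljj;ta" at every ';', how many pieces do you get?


Input string: 'xok;cljj;ta'
Delimiter: ';'
Split result: 'xok', 'cljj', 'ta'
Number of parts: 3


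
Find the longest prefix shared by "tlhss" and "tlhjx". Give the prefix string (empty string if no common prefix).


String 1: 'tlhss'
String 2: 'tlhjx'
Compare position by position:
pos 0: 't' vs 't' match
pos 1: 'l' vs 'l' match
pos 2: 'h' vs 'h' match
pos 3: 's' vs 'j' differ -> stop
Longest common prefix: "tlh" (length 3)


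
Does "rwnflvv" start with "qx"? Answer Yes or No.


Input string: 'rwnflvv'
Prefix to check: 'qx'
First 2 characters of input: 'rw'
Match: False
Result: No


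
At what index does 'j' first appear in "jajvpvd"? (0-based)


Input string: 'jajvpvd'
Target: 'j'
Scanning left to right: s[0]='j'
First match at index: 0


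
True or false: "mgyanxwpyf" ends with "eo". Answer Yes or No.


Input string: 'mgyanxwpyf'
Suffix to check: 'eo'
Last 2 characters of input: 'yf'
Match: False
Result: No


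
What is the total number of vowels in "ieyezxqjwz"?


Input string: 'ieyezxqjwz'
Operation: count vowels (a, e, i, o, u)
Scan: s[0]='i' (vowel), s[1]='e' (vowel), s[2]='y', s[3]='e' (vowel), s[4]='z', s[5]='x', s[6]='q', s[7]='j', s[8]='w', s[9]='z'
Vowels found: 3
Result: 3


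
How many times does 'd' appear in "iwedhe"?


Input string: 'iwedhe'
Target character: 'd'
Scan each position: s[3]='d'
Matches found at indices: 3
Total: 1


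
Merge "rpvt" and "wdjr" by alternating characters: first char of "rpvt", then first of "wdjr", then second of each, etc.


String 1: 'rpvt'
String 2: 'wdjr'
Operation: alternate characters
Pairs: 'r'+'w', 'p'+'d', 'v'+'j', 't'+'r'
Result: rwpdvjtr


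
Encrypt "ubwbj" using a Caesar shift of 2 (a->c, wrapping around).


Input: 'ubwbj', shift = 2
Operation: for each letter, (position + 2) mod 26
Mapping: 'u'(20+2=22)->'w', 'b'(1+2=3)->'d', 'w'(22+2=24)->'y', 'b'(1+2=3)->'d', 'j'(9+2=11)->'l'
Result: wdydl


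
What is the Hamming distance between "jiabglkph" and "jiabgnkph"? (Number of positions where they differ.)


String 1: 'jiabglkph'
String 2: 'jiabgnkph'
Compare each position: pos 0: 'j'=='j', pos 1: 'i'=='i', pos 2: 'a'=='a', pos 3: 'b'=='b', pos 4: 'g'=='g', pos 5: 'l'!='n', pos 6: 'k'=='k', pos 7: 'p'=='p', pos 8: 'h'=='h'
Differing positions: 1
Hamming distance: 1


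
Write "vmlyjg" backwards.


Input string: 'vmlyjg'
Operation: reverse character order
Original order: 'v' -> 'm' -> 'l' -> 'y' -> 'j' -> 'g'
Reversed order: 'g' -> 'j' -> 'y' -> 'l' -> 'm' -> 'v'
Result: gjylmv


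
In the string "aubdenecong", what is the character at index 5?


Input string: 'aubdenecong'
Operation: get character at index 5
Index mapping: s[0]='a', s[1]='u', s[2]='b', s[3]='d', s[4]='e', s[5]='n'
Result: 'n'


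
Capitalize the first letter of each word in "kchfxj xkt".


Input string: 'kchfxj xkt'
Operation: capitalize first letter of each word
Word transformations: 'kchfxj'->'Kchfxj', 'xkt'->'Xkt'
Result: Kchfxj Xkt


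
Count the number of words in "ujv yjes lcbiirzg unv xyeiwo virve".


Input string: 'ujv yjes lcbiirzg unv xyeiwo virve'
Operation: split by spaces
Words found: 'ujv', 'yjes', 'lcbiirzg', 'unv', 'xyeiwo', 'virve'
Word count: 6


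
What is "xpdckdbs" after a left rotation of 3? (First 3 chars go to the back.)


Input: 'xpdckdbs', shift = 3
Operation: split at index 3 and swap parts
Front part s[0:3] = 'xpd'
Back part s[3:] = 'ckdbs'
Rotated = back + front = 'ckdbs' + 'xpd'
Result: ckdbsxpd


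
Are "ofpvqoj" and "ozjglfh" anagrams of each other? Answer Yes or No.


String 1: 'ofpvqoj' -> sorted: 'fjoopqv'
String 2: 'ozjglfh' -> sorted: 'fghjloz'
Compare sorted forms: 'fjoopqv' != 'fghjloz'
Anagram: No


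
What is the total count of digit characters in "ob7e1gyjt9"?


Input string: 'ob7e1gyjt9'
Operation: count digit characters (0-9)
Scan: 'o', 'b', '7'(digit), 'e', '1'(digit), 'g', 'y', 'j', 't', '9'(digit)
Digits found: 3
Result: 3


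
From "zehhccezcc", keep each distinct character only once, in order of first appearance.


Input: 'zehhccezcc'
Operation: keep first occurrence of each character
Scan: s[0]='z' new -> keep; s[1]='e' new -> keep; s[2]='h' new -> keep; s[3]='h' seen -> skip; s[4]='c' new -> keep; s[5]='c' seen -> skip; s[6]='e' seen -> skip; s[7]='z' seen -> skip; s[8]='c' seen -> skip; s[9]='c' seen -> skip
Result: zehc


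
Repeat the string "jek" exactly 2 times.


Input string: 'jek'
Operation: repeat 2 times
Concatenation: 'jek' + 'jek'
Result: jekjek


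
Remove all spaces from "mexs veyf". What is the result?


Input string: 'mexs veyf'
Operation: remove all spaces
Words: 'mexs', 'veyf'
Join without spaces: mexsveyf


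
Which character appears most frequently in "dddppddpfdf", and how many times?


Input: 'dddppddpfdf'
Operation: tally each character
Counts: 'd':6, 'f':2, 'p':3
Maximum: 'd' appears 6 times


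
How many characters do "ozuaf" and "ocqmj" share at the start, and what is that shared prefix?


String 1: 'ozuaf'
String 2: 'ocqmj'
Compare position by position:
pos 0: 'o' vs 'o' match
pos 1: 'z' vs 'c' differ -> stop
Longest common prefix: "o" (length 1)


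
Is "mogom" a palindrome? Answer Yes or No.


Input string: 'mogom'
Reversed: 'mogom'
Compare pairs: s[0]='m' vs s[4]='m' (match), s[1]='o' vs s[3]='o' (match)
Palindrome: Yes


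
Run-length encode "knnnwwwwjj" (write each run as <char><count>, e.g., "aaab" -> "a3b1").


Input: 'knnnwwwwjj'
Operation: identify consecutive runs
Runs: 'k' -> k1, 'nnn' -> n3, 'wwww' -> w4, 'jj' -> j2
Encoded: k1n3w4j2


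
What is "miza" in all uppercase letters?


Input string: 'miza'
Operation: convert each letter to uppercase
Mapping: 'm'->'M', 'i'->'I', 'z'->'Z', 'a'->'A'
Result: MIZA


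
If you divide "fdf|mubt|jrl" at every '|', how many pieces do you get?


Input string: 'fdf|mubt|jrl'
Delimiter: '|'
Split result: 'fdf', 'mubt', 'jrl'
Number of parts: 3


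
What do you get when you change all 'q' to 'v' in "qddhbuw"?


Input string: 'qddhbuw'
Operation: replace 'q' with 'v'
Positions of 'q': 0
After replacement: vddhbuw


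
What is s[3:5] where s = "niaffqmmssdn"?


Input string: 'niaffqmmssdn'
Operation: slice [3:5]
Extract characters: s[3]='f', s[4]='f'
Result: ff


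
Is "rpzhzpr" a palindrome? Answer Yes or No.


Input string: 'rpzhzpr'
Reversed: 'rpzhzpr'
Compare pairs: s[0]='r' vs s[6]='r' (match), s[1]='p' vs s[5]='p' (match), s[2]='z' vs s[4]='z' (match)
Palindrome: Yes


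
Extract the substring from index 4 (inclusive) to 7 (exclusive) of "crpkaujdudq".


Input string: 'crpkaujdudq'
Operation: slice [4:7]
Extract characters: s[4]='a', s[5]='u', s[6]='j'
Result: auj


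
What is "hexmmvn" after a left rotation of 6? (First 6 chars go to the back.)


Input: 'hexmmvn', shift = 6
Operation: split at index 6 and swap parts
Front part s[0:6] = 'hexmmv'
Back part s[6:] = 'n'
Rotated = back + front = 'n' + 'hexmmv'
Result: nhexmmv


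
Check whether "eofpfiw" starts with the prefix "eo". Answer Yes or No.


Input string: 'eofpfiw'
Prefix to check: 'eo'
First 2 characters of input: 'eo'
Match: True
Result: Yes


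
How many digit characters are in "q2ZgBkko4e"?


Input string: 'q2ZgBkko4e'
Operation: count digit characters (0-9)
Scan: 'q', '2'(digit), 'Z', 'g', 'B', 'k', 'k', 'o', '4'(digit), 'e'
Digits found: 2
Result: 2


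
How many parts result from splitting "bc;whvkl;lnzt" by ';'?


Input string: 'bc;whvkl;lnzt'
Delimiter: ';'
Split result: 'bc', 'whvkl', 'lnzt'
Number of parts: 3


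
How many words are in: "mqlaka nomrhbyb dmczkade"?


Input string: 'mqlaka nomrhbyb dmczkade'
Operation: split by spaces
Words found: 'mqlaka', 'nomrhbyb', 'dmczkade'
Word count: 3


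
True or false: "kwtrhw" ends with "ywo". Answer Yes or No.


Input string: 'kwtrhw'
Suffix to check: 'ywo'
Last 3 characters of input: 'rhw'
Match: False
Result: No


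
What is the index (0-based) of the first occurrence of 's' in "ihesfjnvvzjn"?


Input string: 'ihesfjnvvzjn'
Target: 's'
Scanning left to right: s[0]='i', s[1]='h', s[2]='e', s[3]='s'
First match at index: 3


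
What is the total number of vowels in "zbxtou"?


Input string: 'zbxtou'
Operation: count vowels (a, e, i, o, u)
Scan: s[0]='z', s[1]='b', s[2]='x', s[3]='t', s[4]='o' (vowel), s[5]='u' (vowel)
Vowels found: 2
Result: 2


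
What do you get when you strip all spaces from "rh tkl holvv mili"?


Input string: 'rh tkl holvv mili'
Operation: remove all spaces
Words: 'rh', 'tkl', 'holvv', 'mili'
Join without spaces: rhtklholvvmili


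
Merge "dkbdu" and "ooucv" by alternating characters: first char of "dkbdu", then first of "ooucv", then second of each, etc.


String 1: 'dkbdu'
String 2: 'ooucv'
Operation: alternate characters
Pairs: 'd'+'o', 'k'+'o', 'b'+'u', 'd'+'c', 'u'+'v'
Result: dokobudcuv


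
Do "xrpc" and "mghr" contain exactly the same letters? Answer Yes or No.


String 1: 'xrpc' -> sorted: 'cprx'
String 2: 'mghr' -> sorted: 'ghmr'
Compare sorted forms: 'cprx' != 'ghmr'
Anagram: No


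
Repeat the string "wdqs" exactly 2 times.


Input string: 'wdqs'
Operation: repeat 2 times
Concatenation: 'wdqs' + 'wdqs'
Result: wdqswdqs


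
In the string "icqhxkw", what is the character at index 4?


Input string: 'icqhxkw'
Operation: get character at index 4
Index mapping: s[0]='i', s[1]='c', s[2]='q', s[3]='h', s[4]='x'
Result: 'x'


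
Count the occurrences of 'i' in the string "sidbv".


Input string: 'sidbv'
Target character: 'i'
Scan each position: s[1]='i'
Matches found at indices: 1
Total: 1


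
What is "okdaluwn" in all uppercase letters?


Input string: 'okdaluwn'
Operation: convert each letter to uppercase
Mapping: 'o'->'O', 'k'->'K', 'd'->'D', 'a'->'A', 'l'->'L', 'u'->'U', 'w'->'W', 'n'->'N'
Result: OKDALUWN


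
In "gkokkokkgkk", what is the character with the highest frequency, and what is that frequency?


Input: 'gkokkokkgkk'
Operation: tally each character
Counts: 'g':2, 'k':7, 'o':2
Maximum: 'k' appears 7 times


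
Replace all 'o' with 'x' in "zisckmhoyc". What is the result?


Input string: 'zisckmhoyc'
Operation: replace 'o' with 'x'
Positions of 'o': 7
After replacement: zisckmhxyc


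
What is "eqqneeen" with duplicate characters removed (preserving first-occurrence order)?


Input: 'eqqneeen'
Operation: keep first occurrence of each character
Scan: s[0]='e' new -> keep; s[1]='q' new -> keep; s[2]='q' seen -> skip; s[3]='n' new -> keep; s[4]='e' seen -> skip; s[5]='e' seen -> skip; s[6]='e' seen -> skip; s[7]='n' seen -> skip
Result: eqn


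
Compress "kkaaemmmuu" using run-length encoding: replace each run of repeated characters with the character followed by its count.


Input: 'kkaaemmmuu'
Operation: identify consecutive runs
Runs: 'kk' -> k2, 'aa' -> a2, 'e' -> e1, 'mmm' -> m3, 'uu' -> u2
Encoded: k2a2e1m3u2


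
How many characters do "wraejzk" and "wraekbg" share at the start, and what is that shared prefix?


String 1: 'wraejzk'
String 2: 'wraekbg'
Compare position by position:
pos 0: 'w' vs 'w' match
pos 1: 'r' vs 'r' match
pos 2: 'a' vs 'a' match
pos 3: 'e' vs 'e' match
pos 4: 'j' vs 'k' differ -> stop
Longest common prefix: "wrae" (length 4)


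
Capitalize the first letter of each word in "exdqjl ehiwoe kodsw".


Input string: 'exdqjl ehiwoe kodsw'
Operation: capitalize first letter of each word
Word transformations: 'exdqjl'->'Exdqjl', 'ehiwoe'->'Ehiwoe', 'kodsw'->'Kodsw'
Result: Exdqjl Ehiwoe Kodsw


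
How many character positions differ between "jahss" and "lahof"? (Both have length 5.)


String 1: 'jahss'
String 2: 'lahof'
Compare each position: pos 0: 'j'!='l', pos 1: 'a'=='a', pos 2: 'h'=='h', pos 3: 's'!='o', pos 4: 's'!='f'
Differing positions: 3
Hamming distance: 3


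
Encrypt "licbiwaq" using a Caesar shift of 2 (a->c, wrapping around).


Input: 'licbiwaq', shift = 2
Operation: for each letter, (position + 2) mod 26
Mapping: 'l'(11+2=13)->'n', 'i'(8+2=10)->'k', 'c'(2+2=4)->'e', 'b'(1+2=3)->'d', 'i'(8+2=10)->'k', 'w'(22+2=24)->'y', 'a'(0+2=2)->'c', 'q'(16+2=18)->'s'
Result: nkedkycs


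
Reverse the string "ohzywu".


Input string: 'ohzywu'
Operation: reverse character order
Original order: 'o' -> 'h' -> 'z' -> 'y' -> 'w' -> 'u'
Reversed order: 'u' -> 'w' -> 'y' -> 'z' -> 'h' -> 'o'
Result: uwyzho


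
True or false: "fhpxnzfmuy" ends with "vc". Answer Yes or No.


Input string: 'fhpxnzfmuy'
Suffix to check: 'vc'
Last 2 characters of input: 'uy'
Match: False
Result: No


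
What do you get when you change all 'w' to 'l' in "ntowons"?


Input string: 'ntowons'
Operation: replace 'w' with 'l'
Positions of 'w': 3
After replacement: ntolons


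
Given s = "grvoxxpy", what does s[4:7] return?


Input string: 'grvoxxpy'
Operation: slice [4:7]
Extract characters: s[4]='x', s[5]='x', s[6]='p'
Result: xxp


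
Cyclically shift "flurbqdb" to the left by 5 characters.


Input: 'flurbqdb', shift = 5
Operation: split at index 5 and swap parts
Front part s[0:5] = 'flurb'
Back part s[5:] = 'qdb'
Rotated = back + front = 'qdb' + 'flurb'
Result: qdbflurb


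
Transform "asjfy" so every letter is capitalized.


Input string: 'asjfy'
Operation: convert each letter to uppercase
Mapping: 'a'->'A', 's'->'S', 'j'->'J', 'f'->'F', 'y'->'Y'
Result: ASJFY


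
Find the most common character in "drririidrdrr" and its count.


Input: 'drririidrdrr'
Operation: tally each character
Counts: 'd':3, 'i':3, 'r':6
Maximum: 'r' appears 6 times


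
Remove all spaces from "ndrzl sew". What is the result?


Input string: 'ndrzl sew'
Operation: remove all spaces
Words: 'ndrzl', 'sew'
Join without spaces: ndrzlsew


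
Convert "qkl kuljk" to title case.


Input string: 'qkl kuljk'
Operation: capitalize first letter of each word
Word transformations: 'qkl'->'Qkl', 'kuljk'->'Kuljk'
Result: Qkl Kuljk


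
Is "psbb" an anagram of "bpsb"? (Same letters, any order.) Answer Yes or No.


String 1: 'bpsb' -> sorted: 'bbps'
String 2: 'psbb' -> sorted: 'bbps'
Compare sorted forms: 'bbps' == 'bbps'
Anagram: Yes


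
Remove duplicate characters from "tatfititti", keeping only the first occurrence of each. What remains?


Input: 'tatfititti'
Operation: keep first occurrence of each character
Scan: s[0]='t' new -> keep; s[1]='a' new -> keep; s[2]='t' seen -> skip; s[3]='f' new -> keep; s[4]='i' new -> keep; s[5]='t' seen -> skip; s[6]='i' seen -> skip; s[7]='t' seen -> skip; s[8]='t' seen -> skip; s[9]='i' seen -> skip
Result: tafi


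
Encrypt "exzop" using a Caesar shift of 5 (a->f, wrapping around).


Input: 'exzop', shift = 5
Operation: for each letter, (position + 5) mod 26
Mapping: 'e'(4+5=9)->'j', 'x'(23+5=28, 28 mod 26=2)->'c', 'z'(25+5=30, 30 mod 26=4)->'e', 'o'(14+5=19)->'t', 'p'(15+5=20)->'u'
Result: jcetu


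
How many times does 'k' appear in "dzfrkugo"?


Input string: 'dzfrkugo'
Target character: 'k'
Scan each position: s[4]='k'
Matches found at indices: 4
Total: 1


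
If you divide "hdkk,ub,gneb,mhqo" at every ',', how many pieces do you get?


Input string: 'hdkk,ub,gneb,mhqo'
Delimiter: ','
Split result: 'hdkk', 'ub', 'gneb', 'mhqo'
Number of parts: 4


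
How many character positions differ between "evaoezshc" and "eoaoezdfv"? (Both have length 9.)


String 1: 'evaoezshc'
String 2: 'eoaoezdfv'
Compare each position: pos 0: 'e'=='e', pos 1: 'v'!='o', pos 2: 'a'=='a', pos 3: 'o'=='o', pos 4: 'e'=='e', pos 5: 'z'=='z', pos 6: 's'!='d', pos 7: 'h'!='f', pos 8: 'c'!='v'
Differing positions: 4
Hamming distance: 4


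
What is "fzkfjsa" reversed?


Input string: 'fzkfjsa'
Operation: reverse character order
Original order: 'f' -> 'z' -> 'k' -> 'f' -> 'j' -> 's' -> 'a'
Reversed order: 'a' -> 's' -> 'j' -> 'f' -> 'k' -> 'z' -> 'f'
Result: asjfkzf


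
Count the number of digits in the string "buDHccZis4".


Input string: 'buDHccZis4'
Operation: count digit characters (0-9)
Scan: 'b', 'u', 'D', 'H', 'c', 'c', 'Z', 'i', 's', '4'(digit)
Digits found: 1
Result: 1


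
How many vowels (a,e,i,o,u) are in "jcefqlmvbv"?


Input string: 'jcefqlmvbv'
Operation: count vowels (a, e, i, o, u)
Scan: s[0]='j', s[1]='c', s[2]='e' (vowel), s[3]='f', s[4]='q', s[5]='l', s[6]='m', s[7]='v', s[8]='b', s[9]='v'
Vowels found: 1
Result: 1


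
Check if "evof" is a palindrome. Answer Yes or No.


Input string: 'evof'
Reversed: 'fove'
Compare pairs: s[0]='e' vs s[3]='f' (mismatch), s[1]='v' vs s[2]='o' (mismatch)
Palindrome: No


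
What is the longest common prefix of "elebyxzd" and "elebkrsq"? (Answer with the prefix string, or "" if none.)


String 1: 'elebyxzd'
String 2: 'elebkrsq'
Compare position by position:
pos 0: 'e' vs 'e' match
pos 1: 'l' vs 'l' match
pos 2: 'e' vs 'e' match
pos 3: 'b' vs 'b' match
pos 4: 'y' vs 'k' differ -> stop
Longest common prefix: "eleb" (length 4)


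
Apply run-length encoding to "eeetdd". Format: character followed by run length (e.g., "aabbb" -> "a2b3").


Input: 'eeetdd'
Operation: identify consecutive runs
Runs: 'eee' -> e3, 't' -> t1, 'dd' -> d2
Encoded: e3t1d2


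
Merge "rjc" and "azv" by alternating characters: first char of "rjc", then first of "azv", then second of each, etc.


String 1: 'rjc'
String 2: 'azv'
Operation: alternate characters
Pairs: 'r'+'a', 'j'+'z', 'c'+'v'
Result: rajzcv


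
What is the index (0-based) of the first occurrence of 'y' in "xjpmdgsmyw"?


Input string: 'xjpmdgsmyw'
Target: 'y'
Scanning left to right: s[0]='x', s[1]='j', s[2]='p', s[3]='m', s[4]='d', s[5]='g', s[6]='s', s[7]='m', s[8]='y'
First match at index: 8


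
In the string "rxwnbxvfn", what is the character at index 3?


Input string: 'rxwnbxvfn'
Operation: get character at index 3
Index mapping: s[0]='r', s[1]='x', s[2]='w', s[3]='n'
Result: 'n'


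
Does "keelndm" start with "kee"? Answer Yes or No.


Input string: 'keelndm'
Prefix to check: 'kee'
First 3 characters of input: 'kee'
Match: True
Result: Yes


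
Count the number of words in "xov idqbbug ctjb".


Input string: 'xov idqbbug ctjb'
Operation: split by spaces
Words found: 'xov', 'idqbbug', 'ctjb'
Word count: 3


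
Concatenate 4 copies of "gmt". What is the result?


Input string: 'gmt'
Operation: repeat 4 times
Concatenation: 'gmt' + 'gmt' + 'gmt' + 'gmt'
Result: gmtgmtgmtgmt


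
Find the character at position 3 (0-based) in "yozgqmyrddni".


Input string: 'yozgqmyrddni'
Operation: get character at index 3
Index mapping: s[0]='y', s[1]='o', s[2]='z', s[3]='g'
Result: 'g'


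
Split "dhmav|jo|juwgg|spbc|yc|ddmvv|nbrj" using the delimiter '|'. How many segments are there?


Input string: 'dhmav|jo|juwgg|spbc|yc|ddmvv|nbrj'
Delimiter: '|'
Split result: 'dhmav', 'jo', 'juwgg', 'spbc', 'yc', 'ddmvv', 'nbrj'
Number of parts: 7


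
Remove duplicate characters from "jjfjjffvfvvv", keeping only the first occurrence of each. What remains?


Input: 'jjfjjffvfvvv'
Operation: keep first occurrence of each character
Scan: s[0]='j' new -> keep; s[1]='j' seen -> skip; s[2]='f' new -> keep; s[3]='j' seen -> skip; s[4]='j' seen -> skip; s[5]='f' seen -> skip; s[6]='f' seen -> skip; s[7]='v' new -> keep; s[8]='f' seen -> skip; s[9]='v' seen -> skip; s[10]='v' seen -> skip; s[11]='v' seen -> skip
Result: jfv


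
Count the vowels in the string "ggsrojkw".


Input string: 'ggsrojkw'
Operation: count vowels (a, e, i, o, u)
Scan: s[0]='g', s[1]='g', s[2]='s', s[3]='r', s[4]='o' (vowel), s[5]='j', s[6]='k', s[7]='w'
Vowels found: 1
Result: 1


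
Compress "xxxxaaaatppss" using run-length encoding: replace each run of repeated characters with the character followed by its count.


Input: 'xxxxaaaatppss'
Operation: identify consecutive runs
Runs: 'xxxx' -> x4, 'aaaa' -> a4, 't' -> t1, 'pp' -> p2, 'ss' -> s2
Encoded: x4a4t1p2s2


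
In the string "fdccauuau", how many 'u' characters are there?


Input string: 'fdccauuau'
Target character: 'u'
Scan each position: s[5]='u', s[6]='u', s[8]='u'
Matches found at indices: 5, 6, 8
Total: 3


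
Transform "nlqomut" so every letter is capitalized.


Input string: 'nlqomut'
Operation: convert each letter to uppercase
Mapping: 'n'->'N', 'l'->'L', 'q'->'Q', 'o'->'O', 'm'->'M', 'u'->'U', 't'->'T'
Result: NLQOMUT


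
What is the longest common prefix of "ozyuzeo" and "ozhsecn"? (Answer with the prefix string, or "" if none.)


String 1: 'ozyuzeo'
String 2: 'ozhsecn'
Compare position by position:
pos 0: 'o' vs 'o' match
pos 1: 'z' vs 'z' match
pos 2: 'y' vs 'h' differ -> stop
Longest common prefix: "oz" (length 2)


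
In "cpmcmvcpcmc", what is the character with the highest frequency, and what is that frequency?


Input: 'cpmcmvcpcmc'
Operation: tally each character
Counts: 'c':5, 'm':3, 'p':2, 'v':1
Maximum: 'c' appears 5 times


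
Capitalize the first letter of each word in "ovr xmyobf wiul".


Input string: 'ovr xmyobf wiul'
Operation: capitalize first letter of each word
Word transformations: 'ovr'->'Ovr', 'xmyobf'->'Xmyobf', 'wiul'->'Wiul'
Result: Ovr Xmyobf Wiul


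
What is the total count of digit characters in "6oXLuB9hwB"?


Input string: '6oXLuB9hwB'
Operation: count digit characters (0-9)
Scan: '6'(digit), 'o', 'X', 'L', 'u', 'B', '9'(digit), 'h', 'w', 'B'
Digits found: 2
Result: 2


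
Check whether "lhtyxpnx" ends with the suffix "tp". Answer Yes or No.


Input string: 'lhtyxpnx'
Suffix to check: 'tp'
Last 2 characters of input: 'nx'
Match: False
Result: No


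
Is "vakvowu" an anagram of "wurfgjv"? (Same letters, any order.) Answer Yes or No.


String 1: 'wurfgjv' -> sorted: 'fgjruvw'
String 2: 'vakvowu' -> sorted: 'akouvvw'
Compare sorted forms: 'fgjruvw' != 'akouvvw'
Anagram: No


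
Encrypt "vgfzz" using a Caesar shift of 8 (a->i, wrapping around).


Input: 'vgfzz', shift = 8
Operation: for each letter, (position + 8) mod 26
Mapping: 'v'(21+8=29, 29 mod 26=3)->'d', 'g'(6+8=14)->'o', 'f'(5+8=13)->'n', 'z'(25+8=33, 33 mod 26=7)->'h', 'z'(25+8=33, 33 mod 26=7)->'h'
Result: donhh


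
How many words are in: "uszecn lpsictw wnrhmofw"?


Input string: 'uszecn lpsictw wnrhmofw'
Operation: split by spaces
Words found: 'uszecn', 'lpsictw', 'wnrhmofw'
Word count: 3


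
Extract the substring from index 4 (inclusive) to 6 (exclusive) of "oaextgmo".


Input string: 'oaextgmo'
Operation: slice [4:6]
Extract characters: s[4]='t', s[5]='g'
Result: tg


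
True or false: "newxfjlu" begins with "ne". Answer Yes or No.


Input string: 'newxfjlu'
Prefix to check: 'ne'
First 2 characters of input: 'ne'
Match: True
Result: Yes


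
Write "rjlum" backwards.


Input string: 'rjlum'
Operation: reverse character order
Original order: 'r' -> 'j' -> 'l' -> 'u' -> 'm'
Reversed order: 'm' -> 'u' -> 'l' -> 'j' -> 'r'
Result: muljr


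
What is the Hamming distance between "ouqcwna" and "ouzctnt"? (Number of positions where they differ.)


String 1: 'ouqcwna'
String 2: 'ouzctnt'
Compare each position: pos 0: 'o'=='o', pos 1: 'u'=='u', pos 2: 'q'!='z', pos 3: 'c'=='c', pos 4: 'w'!='t', pos 5: 'n'=='n', pos 6: 'a'!='t'
Differing positions: 3
Hamming distance: 3


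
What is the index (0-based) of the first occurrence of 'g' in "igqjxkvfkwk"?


Input string: 'igqjxkvfkwk'
Target: 'g'
Scanning left to right: s[0]='i', s[1]='g'
First match at index: 1


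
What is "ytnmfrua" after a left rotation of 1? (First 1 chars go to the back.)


Input: 'ytnmfrua', shift = 1
Operation: split at index 1 and swap parts
Front part s[0:1] = 'y'
Back part s[1:] = 'tnmfrua'
Rotated = back + front = 'tnmfrua' + 'y'
Result: tnmfruay


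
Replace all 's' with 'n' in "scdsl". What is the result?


Input string: 'scdsl'
Operation: replace 's' with 'n'
Positions of 's': 0, 3
After replacement: ncdnl


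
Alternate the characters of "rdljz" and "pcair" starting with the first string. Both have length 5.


String 1: 'rdljz'
String 2: 'pcair'
Operation: alternate characters
Pairs: 'r'+'p', 'd'+'c', 'l'+'a', 'j'+'i', 'z'+'r'
Result: rpdclajizr


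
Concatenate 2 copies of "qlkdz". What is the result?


Input string: 'qlkdz'
Operation: repeat 2 times
Concatenation: 'qlkdz' + 'qlkdz'
Result: qlkdzqlkdz


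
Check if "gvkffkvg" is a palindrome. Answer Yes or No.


Input string: 'gvkffkvg'
Reversed: 'gvkffkvg'
Compare pairs: s[0]='g' vs s[7]='g' (match), s[1]='v' vs s[6]='v' (match), s[2]='k' vs s[5]='k' (match), s[3]='f' vs s[4]='f' (match)
Palindrome: Yes


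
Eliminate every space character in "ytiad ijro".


Input string: 'ytiad ijro'
Operation: remove all spaces
Words: 'ytiad', 'ijro'
Join without spaces: ytiadijro


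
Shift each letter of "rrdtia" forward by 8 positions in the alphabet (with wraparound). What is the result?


Input: 'rrdtia', shift = 8
Operation: for each letter, (position + 8) mod 26
Mapping: 'r'(17+8=25)->'z', 'r'(17+8=25)->'z', 'd'(3+8=11)->'l', 't'(19+8=27, 27 mod 26=1)->'b', 'i'(8+8=16)->'q', 'a'(0+8=8)->'i'
Result: zzlbqi


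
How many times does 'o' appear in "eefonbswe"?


Input string: 'eefonbswe'
Target character: 'o'
Scan each position: s[3]='o'
Matches found at indices: 3
Total: 1


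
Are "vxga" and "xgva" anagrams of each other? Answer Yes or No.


String 1: 'vxga' -> sorted: 'agvx'
String 2: 'xgva' -> sorted: 'agvx'
Compare sorted forms: 'agvx' == 'agvx'
Anagram: Yes


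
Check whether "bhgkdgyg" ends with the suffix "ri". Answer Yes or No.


Input string: 'bhgkdgyg'
Suffix to check: 'ri'
Last 2 characters of input: 'yg'
Match: False
Result: No


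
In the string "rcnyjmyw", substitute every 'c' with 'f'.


Input string: 'rcnyjmyw'
Operation: replace 'c' with 'f'
Positions of 'c': 1
After replacement: rfnyjmyw


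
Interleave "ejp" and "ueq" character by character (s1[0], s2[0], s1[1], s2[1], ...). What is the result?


String 1: 'ejp'
String 2: 'ueq'
Operation: alternate characters
Pairs: 'e'+'u', 'j'+'e', 'p'+'q'
Result: eujepq


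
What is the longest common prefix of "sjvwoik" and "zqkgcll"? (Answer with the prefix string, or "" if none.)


String 1: 'sjvwoik'
String 2: 'zqkgcll'
Compare position by position:
pos 0: 's' vs 'z' differ -> stop
Longest common prefix: "" (length 0)


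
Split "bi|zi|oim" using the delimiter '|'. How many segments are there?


Input string: 'bi|zi|oim'
Delimiter: '|'
Split result: 'bi', 'zi', 'oim'
Number of parts: 3


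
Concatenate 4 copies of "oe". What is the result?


Input string: 'oe'
Operation: repeat 4 times
Concatenation: 'oe' + 'oe' + 'oe' + 'oe'
Result: oeoeoeoe


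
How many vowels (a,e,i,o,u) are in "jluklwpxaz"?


Input string: 'jluklwpxaz'
Operation: count vowels (a, e, i, o, u)
Scan: s[0]='j', s[1]='l', s[2]='u' (vowel), s[3]='k', s[4]='l', s[5]='w', s[6]='p', s[7]='x', s[8]='a' (vowel), s[9]='z'
Vowels found: 2
Result: 2


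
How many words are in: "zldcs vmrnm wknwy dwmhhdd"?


Input string: 'zldcs vmrnm wknwy dwmhhdd'
Operation: split by spaces
Words found: 'zldcs', 'vmrnm', 'wknwy', 'dwmhhdd'
Word count: 4


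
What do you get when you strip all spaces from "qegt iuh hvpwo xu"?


Input string: 'qegt iuh hvpwo xu'
Operation: remove all spaces
Words: 'qegt', 'iuh', 'hvpwo', 'xu'
Join without spaces: qegtiuhhvpwoxu


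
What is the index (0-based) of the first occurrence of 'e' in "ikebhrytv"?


Input string: 'ikebhrytv'
Target: 'e'
Scanning left to right: s[0]='i', s[1]='k', s[2]='e'
First match at index: 2


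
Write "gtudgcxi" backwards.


Input string: 'gtudgcxi'
Operation: reverse character order
Original order: 'g' -> 't' -> 'u' -> 'd' -> 'g' -> 'c' -> 'x' -> 'i'
Reversed order: 'i' -> 'x' -> 'c' -> 'g' -> 'd' -> 'u' -> 't' -> 'g'
Result: ixcgdutg


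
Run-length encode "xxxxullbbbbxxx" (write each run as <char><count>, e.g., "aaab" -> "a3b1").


Input: 'xxxxullbbbbxxx'
Operation: identify consecutive runs
Runs: 'xxxx' -> x4, 'u' -> u1, 'll' -> l2, 'bbbb' -> b4, 'xxx' -> x3
Encoded: x4u1l2b4x3


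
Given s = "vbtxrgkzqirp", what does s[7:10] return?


Input string: 'vbtxrgkzqirp'
Operation: slice [7:10]
Extract characters: s[7]='z', s[8]='q', s[9]='i'
Result: zqi


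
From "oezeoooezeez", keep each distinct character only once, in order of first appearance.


Input: 'oezeoooezeez'
Operation: keep first occurrence of each character
Scan: s[0]='o' new -> keep; s[1]='e' new -> keep; s[2]='z' new -> keep; s[3]='e' seen -> skip; s[4]='o' seen -> skip; s[5]='o' seen -> skip; s[6]='o' seen -> skip; s[7]='e' seen -> skip; s[8]='z' seen -> skip; s[9]='e' seen -> skip; s[10]='e' seen -> skip; s[11]='z' seen -> skip
Result: oez


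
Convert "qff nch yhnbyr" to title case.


Input string: 'qff nch yhnbyr'
Operation: capitalize first letter of each word
Word transformations: 'qff'->'Qff', 'nch'->'Nch', 'yhnbyr'->'Yhnbyr'
Result: Qff Nch Yhnbyr
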